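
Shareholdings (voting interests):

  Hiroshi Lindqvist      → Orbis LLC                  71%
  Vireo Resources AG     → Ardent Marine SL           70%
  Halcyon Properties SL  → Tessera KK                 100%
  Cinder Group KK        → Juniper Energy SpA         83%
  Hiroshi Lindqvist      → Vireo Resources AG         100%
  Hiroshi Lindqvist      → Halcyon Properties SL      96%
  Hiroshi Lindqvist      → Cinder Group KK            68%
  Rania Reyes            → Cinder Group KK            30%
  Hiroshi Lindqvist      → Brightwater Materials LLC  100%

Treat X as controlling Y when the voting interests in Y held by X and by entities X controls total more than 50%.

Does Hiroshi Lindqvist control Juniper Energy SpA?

Hiroshi holds 68% of Cinder, so Hiroshi controls Cinder.
Cinder holds 83% of Juniper, so Hiroshi controls Juniper.

Yes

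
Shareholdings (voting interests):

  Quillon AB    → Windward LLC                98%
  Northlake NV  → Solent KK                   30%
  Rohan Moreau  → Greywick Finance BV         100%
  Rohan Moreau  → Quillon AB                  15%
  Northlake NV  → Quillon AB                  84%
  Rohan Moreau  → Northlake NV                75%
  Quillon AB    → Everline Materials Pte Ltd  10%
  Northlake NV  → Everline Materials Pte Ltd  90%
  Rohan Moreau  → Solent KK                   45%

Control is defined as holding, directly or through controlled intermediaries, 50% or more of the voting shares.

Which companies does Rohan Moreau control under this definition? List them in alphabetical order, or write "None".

Everline Materials Pte Ltd, Greywick Finance BV, Northlake NV, Quillon AB, Solent KK, Windward LLC

Rohan holds 75% of Northlake, so Rohan controls Northlake.
Northlake and Rohan together hold 30% + 45% = 75% of Solent, so Rohan controls Solent.
Rohan and Northlake together hold 15% + 84% = 99% of Quillon, so Rohan controls Quillon.
Quillon holds 98% of Windward, so Rohan controls Windward.
Rohan holds 100% of Greywick, so Rohan controls Greywick.
Quillon and Northlake together hold 10% + 90% = 100% of Everline, so Rohan controls Everline.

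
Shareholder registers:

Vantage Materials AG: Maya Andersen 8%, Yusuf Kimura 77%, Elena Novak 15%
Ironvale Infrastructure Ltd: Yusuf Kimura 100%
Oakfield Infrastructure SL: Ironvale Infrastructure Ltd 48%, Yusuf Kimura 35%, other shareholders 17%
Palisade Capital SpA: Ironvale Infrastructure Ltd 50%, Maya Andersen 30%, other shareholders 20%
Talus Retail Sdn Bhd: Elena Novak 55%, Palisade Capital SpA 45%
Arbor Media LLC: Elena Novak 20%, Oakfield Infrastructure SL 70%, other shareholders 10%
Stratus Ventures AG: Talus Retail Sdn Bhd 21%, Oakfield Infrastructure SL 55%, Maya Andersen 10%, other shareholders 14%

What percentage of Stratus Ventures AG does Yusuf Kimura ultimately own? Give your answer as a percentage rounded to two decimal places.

Yusuf reaches Stratus along 3 paths.
Via Ironvale → Palisade → Talus: 100% × 50% × 45% × 21% = 4.725%.
Via Ironvale → Oakfield: 100% × 48% × 55% = 26.4%.
Via Oakfield: 35% × 55% = 19.25%.
Total: 4.725% + 26.4% + 19.25% = 50.375%.
Rounded: 50.38%.

50.38%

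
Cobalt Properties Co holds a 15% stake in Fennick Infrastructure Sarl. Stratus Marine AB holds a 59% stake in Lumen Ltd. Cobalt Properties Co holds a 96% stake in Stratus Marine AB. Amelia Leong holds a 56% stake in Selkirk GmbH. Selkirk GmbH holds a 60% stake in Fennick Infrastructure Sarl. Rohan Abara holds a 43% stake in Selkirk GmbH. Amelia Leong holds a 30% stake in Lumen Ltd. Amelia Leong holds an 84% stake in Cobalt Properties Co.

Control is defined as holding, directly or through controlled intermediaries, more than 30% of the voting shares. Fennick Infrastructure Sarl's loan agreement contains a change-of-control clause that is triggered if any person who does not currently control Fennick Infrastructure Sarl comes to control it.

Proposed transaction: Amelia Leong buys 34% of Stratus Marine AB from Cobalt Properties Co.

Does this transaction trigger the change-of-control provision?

No

The purchase adds only to Amelia's holdings (Cobalt's stake shrinks), so Amelia is the only person who could newly come to control Fennick.
Amelia holds 56% of Selkirk, so Amelia controls Selkirk.
Amelia holds 84% of Cobalt, so Amelia controls Cobalt.
Selkirk and Cobalt together hold 60% + 15% = 75% of Fennick, so Amelia controls Fennick.
So Amelia already controls Fennick before the transaction.
After the purchase, Amelia holds 34% of Stratus directly, and Cobalt's stake falls to 62%.
Amelia controlled Fennick already, so this is not a new person acquiring control; every other person's position is unchanged or reduced.
No new person acquires control, so the clause is not triggered.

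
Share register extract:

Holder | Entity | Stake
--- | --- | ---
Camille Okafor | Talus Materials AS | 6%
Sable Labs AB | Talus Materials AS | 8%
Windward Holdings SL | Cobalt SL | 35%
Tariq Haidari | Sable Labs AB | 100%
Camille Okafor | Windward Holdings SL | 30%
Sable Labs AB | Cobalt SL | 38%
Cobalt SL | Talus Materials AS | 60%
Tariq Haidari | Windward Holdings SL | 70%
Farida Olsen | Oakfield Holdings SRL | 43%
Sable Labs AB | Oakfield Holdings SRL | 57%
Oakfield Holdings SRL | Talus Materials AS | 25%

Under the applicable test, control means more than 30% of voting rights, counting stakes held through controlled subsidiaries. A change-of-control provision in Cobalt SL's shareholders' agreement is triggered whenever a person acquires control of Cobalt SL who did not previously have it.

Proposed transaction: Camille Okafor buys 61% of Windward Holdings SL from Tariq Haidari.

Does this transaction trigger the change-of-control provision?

The purchase adds only to Camille's holdings (Tariq's stake shrinks), so Camille is the only person who could newly come to control Cobalt.
Camille's largest direct stake is 30% in Windward, which does not meet the threshold, so Camille controls no company.
Neither Camille nor any entity Camille controls holds any voting interest in Cobalt.
So before the transaction, Camille does not control Cobalt.
After the purchase, Camille's direct stake in Windward rises to 30% + 61% = 91%, and Tariq's stake falls to 9%.
Camille holds 91% of Windward, so Camille controls Windward.
Windward holds 35% of Cobalt, so Camille controls Cobalt.
Camille did not control Cobalt before and does after, so the clause is triggered.

Yes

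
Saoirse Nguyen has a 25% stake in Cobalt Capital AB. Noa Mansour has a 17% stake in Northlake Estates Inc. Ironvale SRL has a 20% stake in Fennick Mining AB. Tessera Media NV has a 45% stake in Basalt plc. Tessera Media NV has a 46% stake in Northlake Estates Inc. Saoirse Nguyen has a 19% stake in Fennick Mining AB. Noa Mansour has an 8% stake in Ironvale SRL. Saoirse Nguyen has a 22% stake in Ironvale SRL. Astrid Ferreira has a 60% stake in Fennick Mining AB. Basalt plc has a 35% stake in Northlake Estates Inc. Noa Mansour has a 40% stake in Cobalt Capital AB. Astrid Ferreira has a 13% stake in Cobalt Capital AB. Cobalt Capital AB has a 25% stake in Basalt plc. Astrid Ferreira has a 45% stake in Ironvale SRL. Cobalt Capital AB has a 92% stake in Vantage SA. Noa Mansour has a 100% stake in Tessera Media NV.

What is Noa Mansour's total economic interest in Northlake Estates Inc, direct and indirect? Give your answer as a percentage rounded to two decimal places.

Noa reaches Northlake along 4 paths.
Via Cobalt → Basalt: 40% × 25% × 35% = 3.5%.
Via Tessera → Basalt: 100% × 45% × 35% = 15.75%.
Via Tessera: 100% × 46% = 46%.
Direct stake: 17% = 17%.
Total: 3.5% + 15.75% + 46% + 17% = 82.25%.

82.25%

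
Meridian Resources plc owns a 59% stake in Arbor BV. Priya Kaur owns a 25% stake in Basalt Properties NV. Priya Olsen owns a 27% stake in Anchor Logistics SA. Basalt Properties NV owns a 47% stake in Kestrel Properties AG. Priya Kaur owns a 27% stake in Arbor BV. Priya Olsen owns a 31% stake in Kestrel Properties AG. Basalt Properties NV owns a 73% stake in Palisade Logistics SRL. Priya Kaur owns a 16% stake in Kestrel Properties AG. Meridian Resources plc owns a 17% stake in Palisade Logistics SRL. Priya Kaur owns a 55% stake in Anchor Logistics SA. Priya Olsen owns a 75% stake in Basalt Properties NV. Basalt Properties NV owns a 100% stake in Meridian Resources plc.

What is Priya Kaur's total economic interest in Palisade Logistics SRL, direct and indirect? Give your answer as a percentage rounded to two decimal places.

Priya Kaur reaches Palisade along 2 paths.
Via Basalt → Meridian: 25% × 100% × 17% = 4.25%.
Via Basalt: 25% × 73% = 18.25%.
Total: 4.25% + 18.25% = 22.5%.
Rounded: 22.50%.

22.50%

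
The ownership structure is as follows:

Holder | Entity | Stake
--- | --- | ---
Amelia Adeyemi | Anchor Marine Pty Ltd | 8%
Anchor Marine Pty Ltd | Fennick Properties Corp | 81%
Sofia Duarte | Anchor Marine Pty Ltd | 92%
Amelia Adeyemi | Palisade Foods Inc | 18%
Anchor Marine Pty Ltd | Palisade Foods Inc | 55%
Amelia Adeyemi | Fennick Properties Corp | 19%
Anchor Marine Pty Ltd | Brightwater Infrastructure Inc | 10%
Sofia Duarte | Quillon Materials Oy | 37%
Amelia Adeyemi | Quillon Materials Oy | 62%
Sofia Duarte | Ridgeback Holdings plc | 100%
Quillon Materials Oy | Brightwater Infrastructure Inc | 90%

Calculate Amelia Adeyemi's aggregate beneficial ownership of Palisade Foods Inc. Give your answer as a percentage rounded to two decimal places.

22.40%

Amelia reaches Palisade along 2 paths.
Via Anchor: 8% × 55% = 4.4%.
Direct stake: 18% = 18%.
Total: 4.4% + 18% = 22.4%.
Rounded: 22.40%.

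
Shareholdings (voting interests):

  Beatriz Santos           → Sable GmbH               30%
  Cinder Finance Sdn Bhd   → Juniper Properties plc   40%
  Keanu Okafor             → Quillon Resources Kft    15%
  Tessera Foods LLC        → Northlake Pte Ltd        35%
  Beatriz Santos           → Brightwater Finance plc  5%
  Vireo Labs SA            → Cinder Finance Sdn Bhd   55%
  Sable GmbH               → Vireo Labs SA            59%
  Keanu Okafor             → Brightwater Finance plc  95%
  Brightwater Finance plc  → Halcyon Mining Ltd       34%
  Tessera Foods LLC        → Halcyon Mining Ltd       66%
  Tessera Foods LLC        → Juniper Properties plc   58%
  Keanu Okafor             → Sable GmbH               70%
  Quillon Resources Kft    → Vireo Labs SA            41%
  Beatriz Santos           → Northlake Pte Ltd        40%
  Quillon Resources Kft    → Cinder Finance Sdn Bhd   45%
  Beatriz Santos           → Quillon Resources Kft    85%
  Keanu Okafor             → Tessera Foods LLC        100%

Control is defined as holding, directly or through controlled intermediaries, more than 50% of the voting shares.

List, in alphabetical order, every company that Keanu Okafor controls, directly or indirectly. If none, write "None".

Brightwater Finance plc, Cinder Finance Sdn Bhd, Halcyon Mining Ltd, Juniper Properties plc, Sable GmbH, Tessera Foods LLC, Vireo Labs SA

Keanu holds 70% of Sable, so Keanu controls Sable.
Sable holds 59% of Vireo, so Keanu controls Vireo.
Keanu holds 100% of Tessera, so Keanu controls Tessera.
Keanu holds 95% of Brightwater, so Keanu controls Brightwater.
Vireo holds 55% of Cinder, so Keanu controls Cinder.
Cinder and Tessera together hold 40% + 58% = 98% of Juniper, so Keanu controls Juniper.
Brightwater and Tessera together hold 34% + 66% = 100% of Halcyon, so Keanu controls Halcyon.
No other company's threshold is met.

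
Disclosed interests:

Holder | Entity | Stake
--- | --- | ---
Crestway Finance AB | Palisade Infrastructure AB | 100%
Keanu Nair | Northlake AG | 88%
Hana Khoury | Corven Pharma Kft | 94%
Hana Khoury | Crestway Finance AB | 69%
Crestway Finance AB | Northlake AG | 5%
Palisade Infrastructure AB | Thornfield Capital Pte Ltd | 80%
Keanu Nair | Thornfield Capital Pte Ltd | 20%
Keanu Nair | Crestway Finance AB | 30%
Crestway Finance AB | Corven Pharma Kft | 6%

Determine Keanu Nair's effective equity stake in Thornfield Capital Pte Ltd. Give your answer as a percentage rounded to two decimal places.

44.00%

Keanu reaches Thornfield along 2 paths.
Via Crestway → Palisade: 30% × 100% × 80% = 24%.
Direct stake: 20% = 20%.
Total: 24% + 20% = 44%.
Rounded: 44.00%.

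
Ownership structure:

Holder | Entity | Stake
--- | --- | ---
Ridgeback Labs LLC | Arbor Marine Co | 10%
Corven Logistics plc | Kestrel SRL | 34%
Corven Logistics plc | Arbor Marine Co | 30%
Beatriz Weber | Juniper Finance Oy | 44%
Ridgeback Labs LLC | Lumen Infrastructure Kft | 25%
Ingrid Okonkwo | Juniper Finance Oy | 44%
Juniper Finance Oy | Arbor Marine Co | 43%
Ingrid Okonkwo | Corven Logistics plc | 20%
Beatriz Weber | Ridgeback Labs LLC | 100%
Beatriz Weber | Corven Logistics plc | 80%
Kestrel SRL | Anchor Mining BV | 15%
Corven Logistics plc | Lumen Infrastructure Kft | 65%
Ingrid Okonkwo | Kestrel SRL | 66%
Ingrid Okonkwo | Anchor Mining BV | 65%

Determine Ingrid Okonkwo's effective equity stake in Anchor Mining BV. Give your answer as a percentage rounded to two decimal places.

75.92%

Ingrid reaches Anchor along 3 paths.
Direct stake: 65% = 65%.
Via Corven → Kestrel: 20% × 34% × 15% = 1.02%.
Via Kestrel: 66% × 15% = 9.9%.
Total: 65% + 1.02% + 9.9% = 75.92%.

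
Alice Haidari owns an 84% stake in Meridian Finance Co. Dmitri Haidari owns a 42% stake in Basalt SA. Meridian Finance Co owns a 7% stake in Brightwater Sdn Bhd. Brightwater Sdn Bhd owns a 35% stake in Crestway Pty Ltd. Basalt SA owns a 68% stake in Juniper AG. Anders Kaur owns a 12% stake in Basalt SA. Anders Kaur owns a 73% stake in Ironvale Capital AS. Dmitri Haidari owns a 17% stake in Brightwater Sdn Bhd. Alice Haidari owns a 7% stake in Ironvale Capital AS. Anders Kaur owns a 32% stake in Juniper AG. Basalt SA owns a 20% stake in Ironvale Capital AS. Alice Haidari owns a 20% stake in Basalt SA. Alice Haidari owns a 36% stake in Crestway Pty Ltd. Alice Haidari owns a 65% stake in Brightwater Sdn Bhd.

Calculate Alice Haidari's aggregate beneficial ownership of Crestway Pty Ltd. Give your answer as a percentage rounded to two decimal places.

Alice reaches Crestway along 3 paths.
Direct stake: 36% = 36%.
Via Meridian → Brightwater: 84% × 7% × 35% = 2.058%.
Via Brightwater: 65% × 35% = 22.75%.
Total: 36% + 2.058% + 22.75% = 60.808%.
Rounded: 60.81%.

60.81%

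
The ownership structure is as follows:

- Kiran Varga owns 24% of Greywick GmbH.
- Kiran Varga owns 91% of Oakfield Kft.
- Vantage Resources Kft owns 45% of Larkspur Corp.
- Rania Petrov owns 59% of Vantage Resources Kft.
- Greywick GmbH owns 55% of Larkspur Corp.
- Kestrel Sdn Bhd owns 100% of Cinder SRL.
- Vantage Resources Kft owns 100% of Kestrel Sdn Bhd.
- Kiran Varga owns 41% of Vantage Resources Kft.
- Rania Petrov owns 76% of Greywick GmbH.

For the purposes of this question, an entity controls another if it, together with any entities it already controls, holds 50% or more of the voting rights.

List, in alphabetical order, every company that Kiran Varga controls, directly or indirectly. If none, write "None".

Oakfield Kft

Kiran holds 91% of Oakfield, so Kiran controls Oakfield.
No other company's threshold is met.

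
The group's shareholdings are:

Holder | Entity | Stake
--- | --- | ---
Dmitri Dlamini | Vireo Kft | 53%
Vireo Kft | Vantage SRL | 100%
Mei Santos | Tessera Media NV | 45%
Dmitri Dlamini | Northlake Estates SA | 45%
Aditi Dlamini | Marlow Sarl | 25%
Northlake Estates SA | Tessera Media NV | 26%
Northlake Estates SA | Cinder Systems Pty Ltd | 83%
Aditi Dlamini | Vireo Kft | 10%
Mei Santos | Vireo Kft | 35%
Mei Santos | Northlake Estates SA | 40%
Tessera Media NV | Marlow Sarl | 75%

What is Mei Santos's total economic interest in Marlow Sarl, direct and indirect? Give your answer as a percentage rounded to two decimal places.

41.55%

Mei reaches Marlow along 2 paths.
Via Tessera: 45% × 75% = 33.75%.
Via Northlake → Tessera: 40% × 26% × 75% = 7.8%.
Total: 33.75% + 7.8% = 41.55%.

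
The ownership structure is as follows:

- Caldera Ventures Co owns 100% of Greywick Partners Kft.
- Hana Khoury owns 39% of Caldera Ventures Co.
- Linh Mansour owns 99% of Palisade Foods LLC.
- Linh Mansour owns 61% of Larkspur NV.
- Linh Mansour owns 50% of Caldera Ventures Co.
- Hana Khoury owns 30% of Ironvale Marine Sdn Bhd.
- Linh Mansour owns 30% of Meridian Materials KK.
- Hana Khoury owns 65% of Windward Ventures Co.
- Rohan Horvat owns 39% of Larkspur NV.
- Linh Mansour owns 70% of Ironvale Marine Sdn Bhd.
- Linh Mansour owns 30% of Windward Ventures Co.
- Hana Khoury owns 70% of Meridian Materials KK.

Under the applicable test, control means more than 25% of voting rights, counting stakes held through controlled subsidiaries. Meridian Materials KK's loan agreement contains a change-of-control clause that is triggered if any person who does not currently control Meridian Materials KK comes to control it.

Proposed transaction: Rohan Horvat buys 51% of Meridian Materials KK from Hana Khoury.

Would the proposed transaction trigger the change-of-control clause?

The purchase adds only to Rohan's holdings (Hana's stake shrinks), so Rohan is the only person who could newly come to control Meridian.
Rohan holds 39% of Larkspur, so Rohan controls Larkspur.
Neither Rohan nor any entity Rohan controls holds any voting interest in Meridian.
So before the transaction, Rohan does not control Meridian.
After the purchase, Rohan holds 51% of Meridian directly, and Hana's stake falls to 19%.
Rohan holds 51% of Meridian, so Rohan controls Meridian.
Rohan did not control Meridian before and does after, so the clause is triggered.

Yes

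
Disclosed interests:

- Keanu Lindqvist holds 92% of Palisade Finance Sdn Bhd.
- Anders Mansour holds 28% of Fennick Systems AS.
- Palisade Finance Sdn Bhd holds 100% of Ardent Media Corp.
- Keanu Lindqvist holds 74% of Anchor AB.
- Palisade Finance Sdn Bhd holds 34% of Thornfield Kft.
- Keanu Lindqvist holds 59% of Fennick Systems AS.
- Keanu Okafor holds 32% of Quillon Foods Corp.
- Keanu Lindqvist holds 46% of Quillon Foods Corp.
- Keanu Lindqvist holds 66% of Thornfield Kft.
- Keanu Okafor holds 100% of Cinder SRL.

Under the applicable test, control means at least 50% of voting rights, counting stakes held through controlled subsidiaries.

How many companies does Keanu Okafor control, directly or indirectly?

1

Keanu Okafor holds 100% of Cinder, so Keanu Okafor controls Cinder.
No other company's threshold is met.
Keanu Okafor controls 1 company.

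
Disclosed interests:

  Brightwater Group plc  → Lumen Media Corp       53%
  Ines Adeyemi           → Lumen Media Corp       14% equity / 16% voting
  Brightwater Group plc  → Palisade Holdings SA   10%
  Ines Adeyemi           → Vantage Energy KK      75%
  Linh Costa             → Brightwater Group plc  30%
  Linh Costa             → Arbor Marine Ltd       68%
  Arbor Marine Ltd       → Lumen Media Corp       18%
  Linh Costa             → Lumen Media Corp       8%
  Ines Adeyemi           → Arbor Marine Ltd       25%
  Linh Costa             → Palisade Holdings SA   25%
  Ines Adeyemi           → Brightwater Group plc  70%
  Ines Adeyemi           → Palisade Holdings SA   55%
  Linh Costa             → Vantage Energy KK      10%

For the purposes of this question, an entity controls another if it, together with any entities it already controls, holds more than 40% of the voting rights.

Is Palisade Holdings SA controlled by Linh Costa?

No

Linh holds 68% of Arbor, so Linh controls Arbor.
In Palisade, Linh's side holds only 25%, not > 40%.
So Linh does not control Palisade.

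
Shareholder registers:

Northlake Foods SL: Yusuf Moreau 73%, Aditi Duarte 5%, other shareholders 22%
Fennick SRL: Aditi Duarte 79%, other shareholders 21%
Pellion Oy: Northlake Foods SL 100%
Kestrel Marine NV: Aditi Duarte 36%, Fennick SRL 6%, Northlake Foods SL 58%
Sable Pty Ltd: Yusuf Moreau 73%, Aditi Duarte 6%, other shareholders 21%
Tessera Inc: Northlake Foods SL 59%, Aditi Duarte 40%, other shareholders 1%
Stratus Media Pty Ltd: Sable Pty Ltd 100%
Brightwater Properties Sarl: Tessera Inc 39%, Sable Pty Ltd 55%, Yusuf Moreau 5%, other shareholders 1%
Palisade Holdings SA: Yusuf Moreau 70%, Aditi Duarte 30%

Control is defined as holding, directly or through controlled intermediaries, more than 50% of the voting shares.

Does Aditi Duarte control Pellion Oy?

Aditi holds 79% of Fennick, so Aditi controls Fennick.
Neither Aditi nor any entity Aditi controls holds any voting interest in Pellion.
So Aditi does not control Pellion.

No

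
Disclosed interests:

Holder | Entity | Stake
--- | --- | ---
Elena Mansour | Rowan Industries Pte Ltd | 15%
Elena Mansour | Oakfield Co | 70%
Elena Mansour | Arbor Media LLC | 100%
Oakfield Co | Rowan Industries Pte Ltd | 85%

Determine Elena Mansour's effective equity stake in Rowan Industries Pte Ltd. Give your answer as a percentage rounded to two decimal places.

74.50%

Elena reaches Rowan along 2 paths.
Via Oakfield: 70% × 85% = 59.5%.
Direct stake: 15% = 15%.
Total: 59.5% + 15% = 74.5%.
Rounded: 74.50%.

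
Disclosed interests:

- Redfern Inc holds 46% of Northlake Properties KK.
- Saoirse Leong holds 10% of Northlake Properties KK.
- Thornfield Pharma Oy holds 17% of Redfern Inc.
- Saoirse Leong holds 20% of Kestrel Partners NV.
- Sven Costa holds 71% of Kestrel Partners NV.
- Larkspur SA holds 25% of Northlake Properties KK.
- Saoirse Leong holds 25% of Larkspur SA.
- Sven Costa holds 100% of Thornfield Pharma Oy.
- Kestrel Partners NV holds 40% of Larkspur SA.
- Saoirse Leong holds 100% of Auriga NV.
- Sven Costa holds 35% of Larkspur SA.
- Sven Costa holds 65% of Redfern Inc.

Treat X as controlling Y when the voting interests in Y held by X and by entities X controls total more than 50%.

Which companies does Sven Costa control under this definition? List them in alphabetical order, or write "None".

Kestrel Partners NV, Larkspur SA, Northlake Properties KK, Redfern Inc, Thornfield Pharma Oy

Sven holds 71% of Kestrel, so Sven controls Kestrel.
Sven holds 100% of Thornfield, so Sven controls Thornfield.
Kestrel and Sven together hold 40% + 35% = 75% of Larkspur, so Sven controls Larkspur.
Thornfield and Sven together hold 17% + 65% = 82% of Redfern, so Sven controls Redfern.
Redfern and Larkspur together hold 46% + 25% = 71% of Northlake, so Sven controls Northlake.
No other company's threshold is met.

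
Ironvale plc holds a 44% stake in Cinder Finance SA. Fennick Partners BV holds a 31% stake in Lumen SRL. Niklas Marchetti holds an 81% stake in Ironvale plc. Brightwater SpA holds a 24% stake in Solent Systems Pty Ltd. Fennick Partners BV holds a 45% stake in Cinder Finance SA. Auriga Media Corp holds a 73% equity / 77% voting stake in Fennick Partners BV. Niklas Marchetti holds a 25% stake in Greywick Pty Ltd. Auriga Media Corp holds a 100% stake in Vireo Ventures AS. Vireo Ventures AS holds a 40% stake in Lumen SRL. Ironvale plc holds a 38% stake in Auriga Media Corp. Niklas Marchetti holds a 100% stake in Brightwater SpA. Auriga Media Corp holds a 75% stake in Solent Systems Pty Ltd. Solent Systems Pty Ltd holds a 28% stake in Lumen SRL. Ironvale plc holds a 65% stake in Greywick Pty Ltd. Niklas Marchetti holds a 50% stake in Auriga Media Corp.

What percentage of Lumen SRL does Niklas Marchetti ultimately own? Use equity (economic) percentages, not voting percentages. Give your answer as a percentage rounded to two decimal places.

Niklas reaches Lumen along 7 paths.
Via Auriga → Fennick: 50% × 73% × 31% = 11.315%.
Via Ironvale → Auriga → Fennick: 81% × 38% × 73% × 31% = 6.965514%.
Via Brightwater → Solent: 100% × 24% × 28% = 6.72%.
Via Auriga → Solent: 50% × 75% × 28% = 10.5%.
Via Ironvale → Auriga → Solent: 81% × 38% × 75% × 28% = 6.4638%.
Via Auriga → Vireo: 50% × 100% × 40% = 20%.
Via Ironvale → Auriga → Vireo: 81% × 38% × 100% × 40% = 12.312%.
Total: 11.315% + 6.965514% + 6.72% + 10.5% + 6.4638% + 20% + 12.312% = 74.276314%.
Rounded: 74.28%.

74.28%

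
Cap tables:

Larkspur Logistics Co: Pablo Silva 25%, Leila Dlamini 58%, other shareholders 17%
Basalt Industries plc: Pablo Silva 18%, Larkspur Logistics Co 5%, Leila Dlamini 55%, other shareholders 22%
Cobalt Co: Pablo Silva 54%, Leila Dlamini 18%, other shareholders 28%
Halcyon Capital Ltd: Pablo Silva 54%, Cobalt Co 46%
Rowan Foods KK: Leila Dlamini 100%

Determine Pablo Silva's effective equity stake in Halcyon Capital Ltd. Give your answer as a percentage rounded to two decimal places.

Pablo reaches Halcyon along 2 paths.
Direct stake: 54% = 54%.
Via Cobalt: 54% × 46% = 24.84%.
Total: 54% + 24.84% = 78.84%.

78.84%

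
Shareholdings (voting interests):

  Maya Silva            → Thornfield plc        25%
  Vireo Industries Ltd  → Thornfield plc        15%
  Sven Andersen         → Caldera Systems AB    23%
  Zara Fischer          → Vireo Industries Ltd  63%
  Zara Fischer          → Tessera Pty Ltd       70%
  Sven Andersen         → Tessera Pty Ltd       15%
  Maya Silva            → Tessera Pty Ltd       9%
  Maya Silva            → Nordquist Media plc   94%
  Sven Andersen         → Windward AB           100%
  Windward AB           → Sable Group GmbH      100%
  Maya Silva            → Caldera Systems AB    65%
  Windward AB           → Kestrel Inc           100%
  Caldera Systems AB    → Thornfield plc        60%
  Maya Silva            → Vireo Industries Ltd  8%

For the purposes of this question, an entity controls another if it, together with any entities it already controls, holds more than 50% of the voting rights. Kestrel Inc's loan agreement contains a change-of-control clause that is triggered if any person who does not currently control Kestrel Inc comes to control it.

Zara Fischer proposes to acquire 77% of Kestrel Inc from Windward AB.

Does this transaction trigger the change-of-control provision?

Yes

The purchase adds only to Zara's holdings (Windward's stake shrinks), so Zara is the only person who could newly come to control Kestrel.
Zara holds 63% of Vireo, so Zara controls Vireo.
Zara holds 70% of Tessera, so Zara controls Tessera.
Neither Zara nor any entity Zara controls holds any voting interest in Kestrel.
So before the transaction, Zara does not control Kestrel.
After the purchase, Zara holds 77% of Kestrel directly, and Windward's stake falls to 23%.
Zara holds 77% of Kestrel, so Zara controls Kestrel.
Zara did not control Kestrel before and does after, so the clause is triggered.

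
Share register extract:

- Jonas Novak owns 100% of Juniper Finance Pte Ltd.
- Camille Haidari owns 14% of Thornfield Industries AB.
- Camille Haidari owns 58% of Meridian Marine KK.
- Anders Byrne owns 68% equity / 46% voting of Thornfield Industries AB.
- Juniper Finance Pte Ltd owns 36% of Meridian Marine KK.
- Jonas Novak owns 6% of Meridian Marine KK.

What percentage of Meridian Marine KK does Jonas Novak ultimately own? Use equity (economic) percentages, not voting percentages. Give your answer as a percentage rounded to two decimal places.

Jonas reaches Meridian along 2 paths.
Via Juniper: 100% × 36% = 36%.
Direct stake: 6% = 6%.
Total: 36% + 6% = 42%.
Rounded: 42.00%.

42.00%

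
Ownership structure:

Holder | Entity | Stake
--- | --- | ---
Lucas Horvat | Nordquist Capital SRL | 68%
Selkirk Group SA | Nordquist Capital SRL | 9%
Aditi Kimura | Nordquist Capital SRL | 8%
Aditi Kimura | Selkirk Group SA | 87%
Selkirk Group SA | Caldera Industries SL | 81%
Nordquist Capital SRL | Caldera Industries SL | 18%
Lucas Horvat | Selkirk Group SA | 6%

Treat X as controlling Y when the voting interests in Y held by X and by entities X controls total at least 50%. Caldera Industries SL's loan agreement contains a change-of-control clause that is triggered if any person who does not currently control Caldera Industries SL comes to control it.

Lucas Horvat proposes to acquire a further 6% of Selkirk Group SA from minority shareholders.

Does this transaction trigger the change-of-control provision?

No

The purchase changes only Lucas's holdings, so Lucas is the only person who could newly come to control Caldera.
Lucas holds 68% of Nordquist, so Lucas controls Nordquist.
In Caldera, Lucas's side holds only 18%, not ≥ 50%.
So before the transaction, Lucas does not control Caldera.
After the purchase, Lucas's direct stake in Selkirk rises to 6% + 6% = 12%.
Lucas's side now holds 12% of Selkirk, not ≥ 50%, so Lucas still does not control Selkirk.
After the transaction, Lucas's side holds 18% of Caldera, not ≥ 50%, so Lucas still does not control Caldera.
No new person acquires control, so the clause is not triggered.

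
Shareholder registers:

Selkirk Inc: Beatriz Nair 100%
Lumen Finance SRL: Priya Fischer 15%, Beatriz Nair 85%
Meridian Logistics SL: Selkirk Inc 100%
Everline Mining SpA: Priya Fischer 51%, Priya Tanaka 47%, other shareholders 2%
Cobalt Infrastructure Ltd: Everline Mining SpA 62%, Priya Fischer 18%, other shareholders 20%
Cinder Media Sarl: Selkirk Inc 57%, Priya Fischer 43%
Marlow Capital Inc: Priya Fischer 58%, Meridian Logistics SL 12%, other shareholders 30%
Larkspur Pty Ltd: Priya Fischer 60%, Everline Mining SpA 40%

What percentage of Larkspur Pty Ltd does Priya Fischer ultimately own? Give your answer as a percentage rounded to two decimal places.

Priya Fischer reaches Larkspur along 2 paths.
Direct stake: 60% = 60%.
Via Everline: 51% × 40% = 20.4%.
Total: 60% + 20.4% = 80.4%.
Rounded: 80.40%.

80.40%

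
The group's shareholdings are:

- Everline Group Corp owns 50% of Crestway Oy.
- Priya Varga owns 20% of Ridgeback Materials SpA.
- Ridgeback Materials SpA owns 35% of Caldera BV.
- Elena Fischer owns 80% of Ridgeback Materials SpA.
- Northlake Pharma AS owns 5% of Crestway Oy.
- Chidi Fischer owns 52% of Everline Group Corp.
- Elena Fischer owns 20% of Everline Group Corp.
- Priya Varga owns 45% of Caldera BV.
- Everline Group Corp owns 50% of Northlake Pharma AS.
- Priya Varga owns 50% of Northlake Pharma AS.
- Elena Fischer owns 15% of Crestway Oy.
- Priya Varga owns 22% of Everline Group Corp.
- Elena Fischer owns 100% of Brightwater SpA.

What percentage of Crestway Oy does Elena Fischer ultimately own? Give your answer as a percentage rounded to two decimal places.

25.50%

Elena reaches Crestway along 3 paths.
Direct stake: 15% = 15%.
Via Everline: 20% × 50% = 10%.
Via Everline → Northlake: 20% × 50% × 5% = 0.5%.
Total: 15% + 10% + 0.5% = 25.5%.
Rounded: 25.50%.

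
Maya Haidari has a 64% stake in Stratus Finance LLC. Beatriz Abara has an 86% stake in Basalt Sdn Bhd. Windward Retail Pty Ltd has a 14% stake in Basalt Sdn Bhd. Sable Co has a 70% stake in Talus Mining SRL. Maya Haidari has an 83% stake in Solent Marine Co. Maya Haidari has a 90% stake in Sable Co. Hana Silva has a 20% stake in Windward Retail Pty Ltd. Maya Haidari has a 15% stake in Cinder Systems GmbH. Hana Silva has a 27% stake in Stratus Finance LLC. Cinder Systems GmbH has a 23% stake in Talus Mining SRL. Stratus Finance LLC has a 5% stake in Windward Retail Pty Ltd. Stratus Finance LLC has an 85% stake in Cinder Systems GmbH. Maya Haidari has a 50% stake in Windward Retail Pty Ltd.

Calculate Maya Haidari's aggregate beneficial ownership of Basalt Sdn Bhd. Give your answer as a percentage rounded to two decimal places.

7.45%

Maya reaches Basalt along 2 paths.
Via Windward: 50% × 14% = 7%.
Via Stratus → Windward: 64% × 5% × 14% = 0.448%.
Total: 7% + 0.448% = 7.448%.
Rounded: 7.45%.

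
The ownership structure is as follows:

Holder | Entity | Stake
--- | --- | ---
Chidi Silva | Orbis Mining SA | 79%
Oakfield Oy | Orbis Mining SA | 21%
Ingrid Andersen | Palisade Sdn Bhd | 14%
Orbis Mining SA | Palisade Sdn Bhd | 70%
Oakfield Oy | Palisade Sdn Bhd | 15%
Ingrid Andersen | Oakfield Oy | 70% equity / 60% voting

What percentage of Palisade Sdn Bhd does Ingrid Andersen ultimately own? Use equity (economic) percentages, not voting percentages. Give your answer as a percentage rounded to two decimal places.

34.79%

Ingrid reaches Palisade along 3 paths.
Direct stake: 14% = 14%.
Via Oakfield → Orbis: 70% × 21% × 70% = 10.29%.
Via Oakfield: 70% × 15% = 10.5%.
Total: 14% + 10.29% + 10.5% = 34.79%.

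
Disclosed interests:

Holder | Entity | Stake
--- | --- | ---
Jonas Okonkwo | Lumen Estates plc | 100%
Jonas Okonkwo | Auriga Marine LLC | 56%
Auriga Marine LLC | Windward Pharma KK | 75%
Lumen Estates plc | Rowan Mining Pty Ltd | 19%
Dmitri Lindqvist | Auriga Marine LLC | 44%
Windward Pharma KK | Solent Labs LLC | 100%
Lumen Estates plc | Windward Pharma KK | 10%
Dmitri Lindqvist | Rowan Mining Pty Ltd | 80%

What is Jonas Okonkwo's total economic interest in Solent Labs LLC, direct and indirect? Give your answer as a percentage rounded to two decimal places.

52.00%

Jonas reaches Solent along 2 paths.
Via Lumen → Windward: 100% × 10% × 100% = 10%.
Via Auriga → Windward: 56% × 75% × 100% = 42%.
Total: 10% + 42% = 52%.
Rounded: 52.00%.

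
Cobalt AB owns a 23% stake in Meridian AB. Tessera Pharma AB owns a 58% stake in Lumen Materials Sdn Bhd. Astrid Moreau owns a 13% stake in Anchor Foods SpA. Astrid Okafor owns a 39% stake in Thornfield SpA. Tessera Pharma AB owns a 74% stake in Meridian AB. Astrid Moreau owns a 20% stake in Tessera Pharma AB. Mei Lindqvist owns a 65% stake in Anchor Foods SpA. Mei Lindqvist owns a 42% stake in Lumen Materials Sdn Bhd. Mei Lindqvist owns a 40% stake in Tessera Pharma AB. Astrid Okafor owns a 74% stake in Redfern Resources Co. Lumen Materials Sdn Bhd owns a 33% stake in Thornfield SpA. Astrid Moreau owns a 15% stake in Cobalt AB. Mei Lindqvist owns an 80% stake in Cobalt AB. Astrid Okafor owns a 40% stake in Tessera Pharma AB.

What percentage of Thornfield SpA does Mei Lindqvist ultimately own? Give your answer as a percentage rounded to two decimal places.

Mei reaches Thornfield along 2 paths.
Via Tessera → Lumen: 40% × 58% × 33% = 7.656%.
Via Lumen: 42% × 33% = 13.86%.
Total: 7.656% + 13.86% = 21.516%.
Rounded: 21.52%.

21.52%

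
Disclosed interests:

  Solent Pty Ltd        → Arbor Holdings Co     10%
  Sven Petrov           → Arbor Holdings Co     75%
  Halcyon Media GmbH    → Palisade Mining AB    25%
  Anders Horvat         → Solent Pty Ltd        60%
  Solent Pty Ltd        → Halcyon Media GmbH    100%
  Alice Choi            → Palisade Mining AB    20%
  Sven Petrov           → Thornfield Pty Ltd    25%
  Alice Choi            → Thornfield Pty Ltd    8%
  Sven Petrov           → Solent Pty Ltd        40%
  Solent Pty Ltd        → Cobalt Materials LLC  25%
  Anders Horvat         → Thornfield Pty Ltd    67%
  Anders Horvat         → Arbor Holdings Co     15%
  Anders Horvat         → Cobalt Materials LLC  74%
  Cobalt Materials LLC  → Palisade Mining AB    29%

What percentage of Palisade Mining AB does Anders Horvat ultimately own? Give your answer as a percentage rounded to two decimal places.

Anders reaches Palisade along 3 paths.
Via Solent → Halcyon: 60% × 100% × 25% = 15%.
Via Cobalt: 74% × 29% = 21.46%.
Via Solent → Cobalt: 60% × 25% × 29% = 4.35%.
Total: 15% + 21.46% + 4.35% = 40.81%.

40.81%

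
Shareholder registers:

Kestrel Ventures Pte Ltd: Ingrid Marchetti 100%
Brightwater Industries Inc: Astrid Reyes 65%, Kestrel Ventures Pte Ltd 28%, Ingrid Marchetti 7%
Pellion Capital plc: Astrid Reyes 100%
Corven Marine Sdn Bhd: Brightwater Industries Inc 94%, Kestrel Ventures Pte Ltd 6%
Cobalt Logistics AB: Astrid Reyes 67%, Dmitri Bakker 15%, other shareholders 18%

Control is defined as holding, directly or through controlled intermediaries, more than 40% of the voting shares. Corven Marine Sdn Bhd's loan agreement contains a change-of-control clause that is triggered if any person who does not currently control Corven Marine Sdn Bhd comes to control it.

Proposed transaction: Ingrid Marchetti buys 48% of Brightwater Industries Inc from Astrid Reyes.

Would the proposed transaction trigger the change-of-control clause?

Yes

The purchase adds only to Ingrid's holdings (Astrid's stake shrinks), so Ingrid is the only person who could newly come to control Corven.
Ingrid holds 100% of Kestrel, so Ingrid controls Kestrel.
In Corven, Ingrid's side holds only 6%, not > 40%.
So before the transaction, Ingrid does not control Corven.
After the purchase, Ingrid's direct stake in Brightwater rises to 7% + 48% = 55%, and Astrid's stake falls to 17%.
Kestrel and Ingrid together hold 28% + 55% = 83% of Brightwater, so Ingrid controls Brightwater.
Brightwater and Kestrel together hold 94% + 6% = 100% of Corven, so Ingrid controls Corven.
Ingrid did not control Corven before and does after, so the clause is triggered.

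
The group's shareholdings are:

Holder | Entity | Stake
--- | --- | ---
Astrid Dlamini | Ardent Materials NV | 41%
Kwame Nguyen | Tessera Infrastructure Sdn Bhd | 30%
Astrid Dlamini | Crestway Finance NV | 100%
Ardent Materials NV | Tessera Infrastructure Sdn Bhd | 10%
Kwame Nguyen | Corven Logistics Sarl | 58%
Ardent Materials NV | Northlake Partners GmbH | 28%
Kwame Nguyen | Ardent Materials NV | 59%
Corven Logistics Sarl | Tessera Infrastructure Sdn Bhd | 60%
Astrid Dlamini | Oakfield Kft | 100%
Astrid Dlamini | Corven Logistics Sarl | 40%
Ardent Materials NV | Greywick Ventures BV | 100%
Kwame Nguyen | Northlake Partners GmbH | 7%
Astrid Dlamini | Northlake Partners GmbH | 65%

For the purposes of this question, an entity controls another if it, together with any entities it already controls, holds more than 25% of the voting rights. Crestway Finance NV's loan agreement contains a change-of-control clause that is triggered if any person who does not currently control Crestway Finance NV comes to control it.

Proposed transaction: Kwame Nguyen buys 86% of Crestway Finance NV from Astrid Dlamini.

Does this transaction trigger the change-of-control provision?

The purchase adds only to Kwame's holdings (Astrid's stake shrinks), so Kwame is the only person who could newly come to control Crestway.
Kwame holds 58% of Corven, so Kwame controls Corven.
Kwame holds 59% of Ardent, so Kwame controls Ardent.
Ardent holds 100% of Greywick, so Kwame controls Greywick.
Kwame and Ardent together hold 7% + 28% = 35% of Northlake, so Kwame controls Northlake.
Kwame and Corven and Ardent together hold 30% + 60% + 10% = 100% of Tessera, so Kwame controls Tessera.
Neither Kwame nor any entity Kwame controls holds any voting interest in Crestway.
So before the transaction, Kwame does not control Crestway.
After the purchase, Kwame holds 86% of Crestway directly, and Astrid's stake falls to 14%.
Kwame holds 86% of Crestway, so Kwame controls Crestway.
Kwame did not control Crestway before and does after, so the clause is triggered.

Yes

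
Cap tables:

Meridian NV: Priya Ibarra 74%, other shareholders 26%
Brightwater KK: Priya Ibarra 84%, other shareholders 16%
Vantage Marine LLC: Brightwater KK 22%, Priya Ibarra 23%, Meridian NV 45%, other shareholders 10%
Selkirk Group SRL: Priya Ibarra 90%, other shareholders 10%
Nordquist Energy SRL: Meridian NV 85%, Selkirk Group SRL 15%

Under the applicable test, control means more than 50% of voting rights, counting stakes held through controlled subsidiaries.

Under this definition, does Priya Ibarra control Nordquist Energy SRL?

Priya holds 74% of Meridian, so Priya controls Meridian.
Priya holds 90% of Selkirk, so Priya controls Selkirk.
Meridian and Selkirk together hold 85% + 15% = 100% of Nordquist, so Priya controls Nordquist.

Yes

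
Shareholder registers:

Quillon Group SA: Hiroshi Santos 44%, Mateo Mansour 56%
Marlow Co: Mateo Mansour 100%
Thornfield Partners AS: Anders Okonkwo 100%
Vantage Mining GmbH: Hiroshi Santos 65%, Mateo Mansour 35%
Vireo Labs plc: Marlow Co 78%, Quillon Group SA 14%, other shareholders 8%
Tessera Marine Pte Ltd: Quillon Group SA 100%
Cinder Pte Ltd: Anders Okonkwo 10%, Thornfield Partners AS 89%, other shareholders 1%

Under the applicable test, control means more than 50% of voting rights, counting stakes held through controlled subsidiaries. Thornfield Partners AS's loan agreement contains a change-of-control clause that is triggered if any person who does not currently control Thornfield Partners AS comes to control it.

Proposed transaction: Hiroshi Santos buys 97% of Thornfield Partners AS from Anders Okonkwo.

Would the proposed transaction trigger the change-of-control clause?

Yes

The purchase adds only to Hiroshi's holdings (Anders's stake shrinks), so Hiroshi is the only person who could newly come to control Thornfield.
Hiroshi holds 65% of Vantage, so Hiroshi controls Vantage.
Neither Hiroshi nor any entity Hiroshi controls holds any voting interest in Thornfield.
So before the transaction, Hiroshi does not control Thornfield.
After the purchase, Hiroshi holds 97% of Thornfield directly, and Anders's stake falls to 3%.
Hiroshi holds 97% of Thornfield, so Hiroshi controls Thornfield.
Hiroshi did not control Thornfield before and does after, so the clause is triggered.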